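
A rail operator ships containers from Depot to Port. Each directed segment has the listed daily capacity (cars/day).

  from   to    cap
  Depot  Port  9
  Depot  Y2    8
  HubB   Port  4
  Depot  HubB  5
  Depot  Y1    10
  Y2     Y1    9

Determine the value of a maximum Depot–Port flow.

13

Augment Depot→Port: bottleneck 9, flow now 9.
Augment Depot→HubB→Port: bottleneck 4, flow now 13.
No augmenting path remains; maximum flow = 13.
In the residual graph, reachable from Depot: {Depot, HubB, Y2, Y1}.
Min-cut edges: Depot→Port (9), HubB→Port (4); capacity 9 + 4 = 13.
This cut is saturated, so no flow can exceed 13.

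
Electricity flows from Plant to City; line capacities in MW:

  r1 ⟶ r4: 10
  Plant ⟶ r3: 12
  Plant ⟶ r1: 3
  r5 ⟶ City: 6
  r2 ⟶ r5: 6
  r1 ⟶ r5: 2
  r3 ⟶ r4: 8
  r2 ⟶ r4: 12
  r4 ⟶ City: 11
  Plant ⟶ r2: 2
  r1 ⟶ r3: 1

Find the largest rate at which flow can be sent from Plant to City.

13

Augment Plant→r1→r4→City: bottleneck 3, flow now 3.
Augment Plant→r2→r4→City: bottleneck 2, flow now 5.
Augment Plant→r3→r4→City: bottleneck 6, flow now 11.
Augment Plant→r3→r4→r1→r5→City: bottleneck 2, flow now 13. (uses reverse residual edge)
No augmenting path remains; maximum flow = 13.
In the residual graph, reachable from Plant: {Plant, r3}.
Min-cut edges: Plant→r1 (3), Plant→r2 (2), r3→r4 (8); capacity 3 + 2 + 8 = 13.
This cut is saturated, so no flow can exceed 13.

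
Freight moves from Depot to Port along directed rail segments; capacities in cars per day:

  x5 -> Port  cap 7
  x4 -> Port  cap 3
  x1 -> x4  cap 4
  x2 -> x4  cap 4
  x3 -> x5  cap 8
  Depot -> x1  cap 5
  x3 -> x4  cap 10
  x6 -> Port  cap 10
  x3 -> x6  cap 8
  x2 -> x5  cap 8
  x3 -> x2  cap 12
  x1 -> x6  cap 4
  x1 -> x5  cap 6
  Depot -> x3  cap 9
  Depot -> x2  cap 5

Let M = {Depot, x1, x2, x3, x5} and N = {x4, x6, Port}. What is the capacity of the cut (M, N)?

37

Edges leaving {Depot, x1, x2, x3, x5}: x1→x4 (4), x1→x6 (4), x2→x4 (4), x3→x4 (10), x3→x6 (8), x5→Port (7).
Cut capacity = 4 + 4 + 4 + 10 + 8 + 7 = 37.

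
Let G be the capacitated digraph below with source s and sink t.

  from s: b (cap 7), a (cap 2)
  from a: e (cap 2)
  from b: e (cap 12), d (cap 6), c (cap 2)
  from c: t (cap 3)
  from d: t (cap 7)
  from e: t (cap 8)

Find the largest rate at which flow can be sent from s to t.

Augment s→a→e→t: bottleneck 2, flow now 2.
Augment s→b→c→t: bottleneck 2, flow now 4.
Augment s→b→d→t: bottleneck 5, flow now 9.
No augmenting path remains; maximum flow = 9.
In the residual graph, reachable from s: {s}.
Min-cut edges: s→a (2), s→b (7); capacity 2 + 7 = 9.
This cut is saturated, so no flow can exceed 9.

9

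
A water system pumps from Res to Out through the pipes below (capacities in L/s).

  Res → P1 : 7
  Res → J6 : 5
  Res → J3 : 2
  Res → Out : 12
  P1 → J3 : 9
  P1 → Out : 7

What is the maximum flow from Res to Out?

19

Augment Res→Out: bottleneck 12, flow now 12.
Augment Res→P1→Out: bottleneck 7, flow now 19.
No augmenting path remains; maximum flow = 19.
In the residual graph, reachable from Res: {Res, J6, J3}.
Min-cut edges: Res→P1 (7), Res→Out (12); capacity 7 + 12 = 19.
This cut is saturated, so no flow can exceed 19.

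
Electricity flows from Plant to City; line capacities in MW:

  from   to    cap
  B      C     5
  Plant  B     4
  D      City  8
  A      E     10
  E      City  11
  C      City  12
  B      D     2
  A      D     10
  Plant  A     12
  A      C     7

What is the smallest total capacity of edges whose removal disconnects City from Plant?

16

Augment Plant→A→C→City: bottleneck 7, flow now 7.
Augment Plant→A→D→City: bottleneck 5, flow now 12.
Augment Plant→B→C→City: bottleneck 4, flow now 16.
No augmenting path remains; maximum flow = 16.
By max-flow min-cut, the minimum cut capacity equals the max flow.
In the residual graph, reachable from Plant: {Plant}.
Min-cut edges: Plant→A (12), Plant→B (4); capacity 12 + 4 = 16.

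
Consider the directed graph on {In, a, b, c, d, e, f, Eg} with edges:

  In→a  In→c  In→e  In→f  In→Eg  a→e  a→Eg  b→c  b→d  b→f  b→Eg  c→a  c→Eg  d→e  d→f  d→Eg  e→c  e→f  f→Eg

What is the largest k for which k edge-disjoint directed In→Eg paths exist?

Assign every edge capacity 1; by Menger, the answer equals the max flow.
Path In→Eg (+1); total 1.
Path In→a→Eg (+1); total 2.
Path In→c→Eg (+1); total 3.
Path In→f→Eg (+1); total 4.
No residual In→Eg path; max flow = 4.
Certifying cut of size 4: {In→Eg, a→Eg, c→Eg, f→Eg}.

4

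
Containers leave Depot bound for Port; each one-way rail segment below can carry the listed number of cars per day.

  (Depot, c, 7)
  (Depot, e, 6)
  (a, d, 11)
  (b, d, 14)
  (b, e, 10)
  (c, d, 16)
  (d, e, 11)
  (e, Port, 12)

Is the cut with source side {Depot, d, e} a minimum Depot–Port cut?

Given cut capacity: 7 + 12 = 19.
Augment Depot→e→Port: bottleneck 6, flow now 6.
Augment Depot→c→d→e→Port: bottleneck 6, flow now 12.
No augmenting path remains; maximum flow = 12.
In the residual graph, reachable from Depot: {Depot, c, d, e}.
Min-cut edges: e→Port (12); capacity 12 = 12.
Cut capacity 19 exceeds the max flow 12, so it is not minimum.

No — its capacity is 19, but the minimum cut has capacity 12.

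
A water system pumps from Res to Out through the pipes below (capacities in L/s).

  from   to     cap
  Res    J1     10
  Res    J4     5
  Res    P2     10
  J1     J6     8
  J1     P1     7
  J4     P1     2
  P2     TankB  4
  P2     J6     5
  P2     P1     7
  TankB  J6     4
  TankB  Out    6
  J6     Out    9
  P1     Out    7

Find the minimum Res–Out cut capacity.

20

Augment Res→J1→J6→Out: bottleneck 8, flow now 8.
Augment Res→J1→P1→Out: bottleneck 2, flow now 10.
Augment Res→J4→P1→Out: bottleneck 2, flow now 12.
Augment Res→P2→TankB→Out: bottleneck 4, flow now 16.
Augment Res→P2→J6→Out: bottleneck 1, flow now 17.
Augment Res→P2→P1→Out: bottleneck 3, flow now 20.
No augmenting path remains; maximum flow = 20.
By max-flow min-cut, the minimum cut capacity equals the max flow.
In the residual graph, reachable from Res: {Res, J1, J4, P2, J6, P1}.
Min-cut edges: P2→TankB (4), J6→Out (9), P1→Out (7); capacity 4 + 9 + 7 = 20.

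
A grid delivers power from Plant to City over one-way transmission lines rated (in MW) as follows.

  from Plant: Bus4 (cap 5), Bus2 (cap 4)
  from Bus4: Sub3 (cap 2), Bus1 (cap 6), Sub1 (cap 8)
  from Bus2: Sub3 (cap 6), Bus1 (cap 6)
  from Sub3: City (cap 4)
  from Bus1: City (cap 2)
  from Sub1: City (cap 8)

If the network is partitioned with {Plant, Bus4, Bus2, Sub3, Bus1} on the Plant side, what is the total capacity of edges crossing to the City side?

Edges leaving {Plant, Bus4, Bus2, Sub3, Bus1}: Bus4→Sub1 (8), Sub3→City (4), Bus1→City (2).
Cut capacity = 8 + 4 + 2 = 14.

14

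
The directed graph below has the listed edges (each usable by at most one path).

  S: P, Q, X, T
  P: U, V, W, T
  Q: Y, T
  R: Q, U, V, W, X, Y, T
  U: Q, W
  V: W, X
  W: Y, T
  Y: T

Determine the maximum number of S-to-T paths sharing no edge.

3

Assign every edge capacity 1; by Menger, the answer equals the max flow.
Path S→T (+1); total 1.
Path S→P→T (+1); total 2.
Path S→Q→T (+1); total 3.
No residual S→T path; max flow = 3.
Certifying cut of size 3: {S→P, S→Q, S→T}.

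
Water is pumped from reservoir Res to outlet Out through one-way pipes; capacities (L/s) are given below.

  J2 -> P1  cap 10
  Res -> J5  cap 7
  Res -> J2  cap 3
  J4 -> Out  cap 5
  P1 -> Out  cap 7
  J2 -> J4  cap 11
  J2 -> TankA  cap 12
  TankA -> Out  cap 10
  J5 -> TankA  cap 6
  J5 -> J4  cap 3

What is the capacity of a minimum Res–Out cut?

10

Augment Res→J5→TankA→Out: bottleneck 6, flow now 6.
Augment Res→J5→J4→Out: bottleneck 1, flow now 7.
Augment Res→J2→TankA→Out: bottleneck 3, flow now 10.
No augmenting path remains; maximum flow = 10.
By max-flow min-cut, the minimum cut capacity equals the max flow.
In the residual graph, reachable from Res: {Res}.
Min-cut edges: Res→J5 (7), Res→J2 (3); capacity 7 + 3 = 10.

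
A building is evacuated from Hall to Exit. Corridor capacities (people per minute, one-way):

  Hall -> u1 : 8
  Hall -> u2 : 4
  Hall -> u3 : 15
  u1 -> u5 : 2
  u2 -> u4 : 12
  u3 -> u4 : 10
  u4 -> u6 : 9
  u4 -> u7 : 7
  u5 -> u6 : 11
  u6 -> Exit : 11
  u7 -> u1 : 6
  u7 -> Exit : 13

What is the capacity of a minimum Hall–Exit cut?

16

Augment Hall→u1→u5→u6→Exit: bottleneck 2, flow now 2.
Augment Hall→u2→u4→u6→Exit: bottleneck 4, flow now 6.
Augment Hall→u3→u4→u6→Exit: bottleneck 5, flow now 11.
Augment Hall→u3→u4→u7→Exit: bottleneck 5, flow now 16.
No augmenting path remains; maximum flow = 16.
By max-flow min-cut, the minimum cut capacity equals the max flow.
In the residual graph, reachable from Hall: {Hall, u1, u3}.
Min-cut edges: Hall→u2 (4), u1→u5 (2), u3→u4 (10); capacity 4 + 2 + 10 = 16.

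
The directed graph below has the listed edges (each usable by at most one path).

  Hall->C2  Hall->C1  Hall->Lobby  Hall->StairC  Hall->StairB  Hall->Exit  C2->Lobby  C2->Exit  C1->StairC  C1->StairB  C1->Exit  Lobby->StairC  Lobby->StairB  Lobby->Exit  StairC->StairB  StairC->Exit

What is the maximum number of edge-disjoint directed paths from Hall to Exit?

5

Assign every edge capacity 1; by Menger, the answer equals the max flow.
Path Hall→Exit (+1); total 1.
Path Hall→C2→Exit (+1); total 2.
Path Hall→C1→Exit (+1); total 3.
Path Hall→Lobby→Exit (+1); total 4.
Path Hall→StairC→Exit (+1); total 5.
No residual Hall→Exit path; max flow = 5.
Certifying cut of size 5: {Hall→C1, Hall→C2, Hall→Exit, Hall→Lobby, Hall→StairC}.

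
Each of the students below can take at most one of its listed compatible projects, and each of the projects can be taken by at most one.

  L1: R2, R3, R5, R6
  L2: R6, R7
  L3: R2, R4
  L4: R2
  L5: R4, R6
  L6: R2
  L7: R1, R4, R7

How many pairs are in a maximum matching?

6

Unit-capacity flow: source→left, listed edges, right→sink; max matching = max flow.
Augmenting path L1→R2 (+1); matched 1.
Augmenting path L2→R6 (+1); matched 2.
Augmenting path L3→R4 (+1); matched 3.
Augmenting path L7→R1 (+1); matched 4.
Augmenting path L4→R2→L1→R3 (+1); matched 5.
Augmenting path L5→R6→L2→R7 (+1); matched 6.
No augmenting path remains; maximum matching = 6.
König certificate: {L1, L2, L3, L5, L7, R2} is a vertex cover of size 6 (every listed pair touches it), so no matching can be larger.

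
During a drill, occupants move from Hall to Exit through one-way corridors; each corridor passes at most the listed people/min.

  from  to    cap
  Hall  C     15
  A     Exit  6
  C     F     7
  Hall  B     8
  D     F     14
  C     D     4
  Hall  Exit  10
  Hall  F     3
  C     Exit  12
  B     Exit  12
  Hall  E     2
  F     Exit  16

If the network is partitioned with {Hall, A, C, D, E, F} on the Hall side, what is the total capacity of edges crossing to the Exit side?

52

Edges leaving {Hall, A, C, D, E, F}: Hall→B (8), Hall→Exit (10), A→Exit (6), C→Exit (12), F→Exit (16).
Cut capacity = 8 + 10 + 6 + 12 + 16 = 52.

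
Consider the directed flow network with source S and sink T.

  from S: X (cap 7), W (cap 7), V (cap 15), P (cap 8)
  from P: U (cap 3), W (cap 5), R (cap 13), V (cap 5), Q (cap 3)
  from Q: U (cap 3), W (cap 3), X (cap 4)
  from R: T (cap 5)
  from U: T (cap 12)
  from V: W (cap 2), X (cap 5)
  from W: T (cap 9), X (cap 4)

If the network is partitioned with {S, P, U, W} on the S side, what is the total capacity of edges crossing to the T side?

68

Edges leaving {S, P, U, W}: S→V (15), S→X (7), P→Q (3), P→R (13), P→V (5), U→T (12), W→X (4), W→T (9).
Cut capacity = 15 + 7 + 3 + 13 + 5 + 12 + 4 + 9 = 68.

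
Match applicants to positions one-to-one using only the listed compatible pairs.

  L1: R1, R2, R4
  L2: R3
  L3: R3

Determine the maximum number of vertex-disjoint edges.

2

Unit-capacity flow: source→left, listed edges, right→sink; max matching = max flow.
Augmenting path L1→R1 (+1); matched 1.
Augmenting path L2→R3 (+1); matched 2.
No augmenting path remains; maximum matching = 2.
König certificate: {L1, R3} is a vertex cover of size 2 (every listed pair touches it), so no matching can be larger.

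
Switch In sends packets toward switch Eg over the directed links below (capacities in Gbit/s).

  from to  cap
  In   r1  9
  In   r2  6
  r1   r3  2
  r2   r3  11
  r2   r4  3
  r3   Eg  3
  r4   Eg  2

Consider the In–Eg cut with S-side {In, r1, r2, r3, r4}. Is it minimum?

Given cut capacity: 3 + 2 = 5.
Augment In→r1→r3→Eg: bottleneck 2, flow now 2.
Augment In→r2→r3→Eg: bottleneck 1, flow now 3.
Augment In→r2→r4→Eg: bottleneck 2, flow now 5.
No augmenting path remains; maximum flow = 5.
Cut capacity 5 equals the max flow, so it is a minimum cut.

Yes — it is a minimum cut (capacity 5).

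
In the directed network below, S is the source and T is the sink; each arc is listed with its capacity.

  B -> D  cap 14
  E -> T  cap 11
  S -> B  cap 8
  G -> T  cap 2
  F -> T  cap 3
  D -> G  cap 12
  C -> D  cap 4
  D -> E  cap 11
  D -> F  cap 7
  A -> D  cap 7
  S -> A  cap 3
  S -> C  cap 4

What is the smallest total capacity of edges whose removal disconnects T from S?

Augment S→A→D→E→T: bottleneck 3, flow now 3.
Augment S→B→D→E→T: bottleneck 8, flow now 11.
Augment S→C→D→F→T: bottleneck 3, flow now 14.
Augment S→C→D→G→T: bottleneck 1, flow now 15.
No augmenting path remains; maximum flow = 15.
By max-flow min-cut, the minimum cut capacity equals the max flow.
In the residual graph, reachable from S: {S}.
Min-cut edges: S→A (3), S→B (8), S→C (4); capacity 3 + 8 + 4 = 15.

15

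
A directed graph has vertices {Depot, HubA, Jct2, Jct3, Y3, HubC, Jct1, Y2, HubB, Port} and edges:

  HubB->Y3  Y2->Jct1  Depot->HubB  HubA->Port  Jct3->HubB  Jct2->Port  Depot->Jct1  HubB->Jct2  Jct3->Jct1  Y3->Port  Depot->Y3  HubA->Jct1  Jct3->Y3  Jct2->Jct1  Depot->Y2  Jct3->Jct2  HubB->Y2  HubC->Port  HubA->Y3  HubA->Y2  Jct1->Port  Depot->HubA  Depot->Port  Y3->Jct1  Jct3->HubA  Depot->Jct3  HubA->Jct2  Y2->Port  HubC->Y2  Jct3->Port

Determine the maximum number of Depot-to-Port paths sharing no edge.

7

Assign every edge capacity 1; by Menger, the answer equals the max flow.
Path Depot→Port (+1); total 1.
Path Depot→HubA→Port (+1); total 2.
Path Depot→Jct3→Port (+1); total 3.
Path Depot→Y3→Port (+1); total 4.
Path Depot→Jct1→Port (+1); total 5.
Path Depot→Y2→Port (+1); total 6.
Path Depot→HubB→Jct2→Port (+1); total 7.
No residual Depot→Port path; max flow = 7.
Certifying cut of size 7: {Depot→HubA, Depot→HubB, Depot→Jct1, Depot→Jct3, Depot→Port, Depot→Y2, Depot→Y3}.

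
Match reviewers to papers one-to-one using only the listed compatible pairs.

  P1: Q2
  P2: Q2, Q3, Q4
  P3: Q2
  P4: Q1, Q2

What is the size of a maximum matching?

3

Unit-capacity flow: source→left, listed edges, right→sink; max matching = max flow.
Augmenting path P1→Q2 (+1); matched 1.
Augmenting path P2→Q3 (+1); matched 2.
Augmenting path P4→Q1 (+1); matched 3.
No augmenting path remains; maximum matching = 3.
König certificate: {P2, P4, Q2} is a vertex cover of size 3 (every listed pair touches it), so no matching can be larger.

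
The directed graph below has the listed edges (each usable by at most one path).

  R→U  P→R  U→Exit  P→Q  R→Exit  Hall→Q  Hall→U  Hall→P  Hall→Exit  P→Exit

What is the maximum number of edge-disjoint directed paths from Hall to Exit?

Assign every edge capacity 1; by Menger, the answer equals the max flow.
Path Hall→Exit (+1); total 1.
Path Hall→P→Exit (+1); total 2.
Path Hall→U→Exit (+1); total 3.
No residual Hall→Exit path; max flow = 3.
Certifying cut of size 3: {Hall→Exit, Hall→P, Hall→U}.

3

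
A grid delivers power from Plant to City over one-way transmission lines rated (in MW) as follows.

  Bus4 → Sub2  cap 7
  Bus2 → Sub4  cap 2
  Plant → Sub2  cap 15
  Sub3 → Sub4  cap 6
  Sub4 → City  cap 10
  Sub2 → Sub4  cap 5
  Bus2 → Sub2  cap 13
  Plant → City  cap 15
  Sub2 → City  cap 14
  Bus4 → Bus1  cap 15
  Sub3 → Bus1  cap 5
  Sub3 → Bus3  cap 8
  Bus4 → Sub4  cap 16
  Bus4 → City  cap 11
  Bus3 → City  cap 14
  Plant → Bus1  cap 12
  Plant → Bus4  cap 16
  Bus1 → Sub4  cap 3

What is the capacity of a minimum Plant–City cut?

49

Augment Plant→City: bottleneck 15, flow now 15.
Augment Plant→Bus4→City: bottleneck 11, flow now 26.
Augment Plant→Sub2→City: bottleneck 14, flow now 40.
Augment Plant→Bus4→Sub4→City: bottleneck 5, flow now 45.
Augment Plant→Bus1→Sub4→City: bottleneck 3, flow now 48.
Augment Plant→Sub2→Sub4→City: bottleneck 1, flow now 49.
No augmenting path remains; maximum flow = 49.
By max-flow min-cut, the minimum cut capacity equals the max flow.
In the residual graph, reachable from Plant: {Plant, Bus1}.
Min-cut edges: Plant→Bus4 (16), Plant→Sub2 (15), Plant→City (15), Bus1→Sub4 (3); capacity 16 + 15 + 15 + 3 = 49.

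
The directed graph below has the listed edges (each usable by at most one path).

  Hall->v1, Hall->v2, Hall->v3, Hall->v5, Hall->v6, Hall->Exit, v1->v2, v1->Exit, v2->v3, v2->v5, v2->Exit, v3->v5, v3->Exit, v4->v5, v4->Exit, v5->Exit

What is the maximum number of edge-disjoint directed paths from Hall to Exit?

Assign every edge capacity 1; by Menger, the answer equals the max flow.
Path Hall→Exit (+1); total 1.
Path Hall→v1→Exit (+1); total 2.
Path Hall→v2→Exit (+1); total 3.
Path Hall→v3→Exit (+1); total 4.
Path Hall→v5→Exit (+1); total 5.
No residual Hall→Exit path; max flow = 5.
Certifying cut of size 5: {Hall→Exit, Hall→v1, Hall→v2, Hall→v3, Hall→v5}.

5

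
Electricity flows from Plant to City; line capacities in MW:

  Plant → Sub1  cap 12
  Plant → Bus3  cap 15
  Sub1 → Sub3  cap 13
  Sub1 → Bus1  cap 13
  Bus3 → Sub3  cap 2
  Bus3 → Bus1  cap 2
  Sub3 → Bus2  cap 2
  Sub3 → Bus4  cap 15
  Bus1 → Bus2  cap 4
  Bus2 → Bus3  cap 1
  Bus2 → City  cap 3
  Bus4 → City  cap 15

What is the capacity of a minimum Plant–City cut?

Augment Plant→Sub1→Sub3→Bus2→City: bottleneck 2, flow now 2.
Augment Plant→Sub1→Sub3→Bus4→City: bottleneck 10, flow now 12.
Augment Plant→Bus3→Sub3→Bus4→City: bottleneck 2, flow now 14.
Augment Plant→Bus3→Bus1→Bus2→City: bottleneck 1, flow now 15.
Augment Plant→Bus3→Bus1→Bus2→Sub3→Bus4→City: bottleneck 1, flow now 16. (uses reverse residual edge)
No augmenting path remains; maximum flow = 16.
By max-flow min-cut, the minimum cut capacity equals the max flow.
In the residual graph, reachable from Plant: {Plant, Bus3}.
Min-cut edges: Plant→Sub1 (12), Bus3→Sub3 (2), Bus3→Bus1 (2); capacity 12 + 2 + 2 = 16.

16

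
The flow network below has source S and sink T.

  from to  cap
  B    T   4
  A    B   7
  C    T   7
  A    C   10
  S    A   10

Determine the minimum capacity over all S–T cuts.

10

Augment S→A→B→T: bottleneck 4, flow now 4.
Augment S→A→C→T: bottleneck 6, flow now 10.
No augmenting path remains; maximum flow = 10.
By max-flow min-cut, the minimum cut capacity equals the max flow.
In the residual graph, reachable from S: {S}.
Min-cut edges: S→A (10); capacity 10 = 10.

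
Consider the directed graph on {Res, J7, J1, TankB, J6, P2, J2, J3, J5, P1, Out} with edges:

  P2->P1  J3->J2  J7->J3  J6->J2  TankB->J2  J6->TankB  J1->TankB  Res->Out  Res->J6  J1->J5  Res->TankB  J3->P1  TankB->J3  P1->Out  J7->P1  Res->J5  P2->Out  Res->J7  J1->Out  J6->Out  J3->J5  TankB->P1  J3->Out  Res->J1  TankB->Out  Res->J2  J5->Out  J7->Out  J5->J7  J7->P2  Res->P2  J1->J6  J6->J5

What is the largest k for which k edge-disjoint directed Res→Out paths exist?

Assign every edge capacity 1; by Menger, the answer equals the max flow.
Path Res→Out (+1); total 1.
Path Res→J7→Out (+1); total 2.
Path Res→J1→Out (+1); total 3.
Path Res→TankB→Out (+1); total 4.
Path Res→J6→Out (+1); total 5.
Path Res→P2→Out (+1); total 6.
Path Res→J5→Out (+1); total 7.
No residual Res→Out path; max flow = 7.
Certifying cut of size 7: {Res→J1, Res→J5, Res→J6, Res→J7, Res→Out, Res→P2, Res→TankB}.

7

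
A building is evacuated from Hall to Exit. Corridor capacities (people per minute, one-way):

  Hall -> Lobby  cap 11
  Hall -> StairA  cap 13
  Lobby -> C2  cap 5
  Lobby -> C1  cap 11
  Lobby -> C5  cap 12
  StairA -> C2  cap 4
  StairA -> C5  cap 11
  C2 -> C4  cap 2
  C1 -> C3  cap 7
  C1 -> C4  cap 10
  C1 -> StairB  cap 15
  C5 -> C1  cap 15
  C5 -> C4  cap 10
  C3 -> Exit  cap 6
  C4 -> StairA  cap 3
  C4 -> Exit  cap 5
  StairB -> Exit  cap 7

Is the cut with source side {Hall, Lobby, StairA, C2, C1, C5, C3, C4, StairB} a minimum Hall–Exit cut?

Yes — it is a minimum cut (capacity 18).

Given cut capacity: 6 + 5 + 7 = 18.
Augment Hall→Lobby→C2→C4→Exit: bottleneck 2, flow now 2.
Augment Hall→Lobby→C1→C3→Exit: bottleneck 6, flow now 8.
Augment Hall→Lobby→C1→C4→Exit: bottleneck 3, flow now 11.
Augment Hall→StairA→C5→C1→StairB→Exit: bottleneck 7, flow now 18.
No augmenting path remains; maximum flow = 18.
Cut capacity 18 equals the max flow, so it is a minimum cut.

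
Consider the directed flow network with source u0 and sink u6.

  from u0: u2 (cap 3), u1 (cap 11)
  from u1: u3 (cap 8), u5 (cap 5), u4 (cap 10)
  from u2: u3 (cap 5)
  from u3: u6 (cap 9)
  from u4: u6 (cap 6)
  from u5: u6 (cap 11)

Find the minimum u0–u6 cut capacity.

Augment u0→u1→u3→u6: bottleneck 8, flow now 8.
Augment u0→u1→u4→u6: bottleneck 3, flow now 11.
Augment u0→u2→u3→u6: bottleneck 1, flow now 12.
Augment u0→u2→u3→u1→u4→u6: bottleneck 2, flow now 14. (uses reverse residual edge)
No augmenting path remains; maximum flow = 14.
By max-flow min-cut, the minimum cut capacity equals the max flow.
In the residual graph, reachable from u0: {u0}.
Min-cut edges: u0→u1 (11), u0→u2 (3); capacity 11 + 3 = 14.

14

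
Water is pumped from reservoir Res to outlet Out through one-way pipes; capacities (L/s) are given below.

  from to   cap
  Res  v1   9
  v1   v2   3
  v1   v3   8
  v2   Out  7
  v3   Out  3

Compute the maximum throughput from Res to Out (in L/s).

Augment Res→v1→v2→Out: bottleneck 3, flow now 3.
Augment Res→v1→v3→Out: bottleneck 3, flow now 6.
No augmenting path remains; maximum flow = 6.
In the residual graph, reachable from Res: {Res, v1, v3}.
Min-cut edges: v1→v2 (3), v3→Out (3); capacity 3 + 3 = 6.
This cut is saturated, so no flow can exceed 6.

6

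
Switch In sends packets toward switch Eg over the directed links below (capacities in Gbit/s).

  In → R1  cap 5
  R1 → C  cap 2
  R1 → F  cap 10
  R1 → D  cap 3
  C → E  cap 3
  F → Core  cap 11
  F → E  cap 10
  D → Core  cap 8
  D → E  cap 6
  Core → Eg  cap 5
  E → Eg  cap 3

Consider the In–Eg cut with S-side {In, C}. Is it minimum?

No — its capacity is 8, but the minimum cut has capacity 5.

Given cut capacity: 5 + 3 = 8.
Augment In→R1→C→E→Eg: bottleneck 2, flow now 2.
Augment In→R1→F→Core→Eg: bottleneck 3, flow now 5.
No augmenting path remains; maximum flow = 5.
In the residual graph, reachable from In: {In}.
Min-cut edges: In→R1 (5); capacity 5 = 5.
Cut capacity 8 exceeds the max flow 5, so it is not minimum.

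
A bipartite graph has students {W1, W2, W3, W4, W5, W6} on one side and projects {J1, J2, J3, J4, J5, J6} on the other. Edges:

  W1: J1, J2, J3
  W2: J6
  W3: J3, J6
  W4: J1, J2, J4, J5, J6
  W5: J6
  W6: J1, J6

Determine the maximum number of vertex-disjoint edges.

5

Unit-capacity flow: source→left, listed edges, right→sink; max matching = max flow.
Augmenting path W1→J1 (+1); matched 1.
Augmenting path W2→J6 (+1); matched 2.
Augmenting path W3→J3 (+1); matched 3.
Augmenting path W4→J2 (+1); matched 4.
Augmenting path W6→J1→W1→J2→W4→J4 (+1); matched 5.
No augmenting path remains; maximum matching = 5.
König certificate: {W1, W3, W4, W6, J6} is a vertex cover of size 5 (every listed pair touches it), so no matching can be larger.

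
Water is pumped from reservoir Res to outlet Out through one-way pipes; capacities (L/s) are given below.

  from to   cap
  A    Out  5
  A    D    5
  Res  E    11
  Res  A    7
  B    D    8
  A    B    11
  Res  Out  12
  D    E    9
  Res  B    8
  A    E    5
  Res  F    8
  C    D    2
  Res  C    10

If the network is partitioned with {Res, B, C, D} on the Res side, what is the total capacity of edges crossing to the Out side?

Edges leaving {Res, B, C, D}: Res→A (7), Res→E (11), Res→F (8), Res→Out (12), D→E (9).
Cut capacity = 7 + 11 + 8 + 12 + 9 = 47.

47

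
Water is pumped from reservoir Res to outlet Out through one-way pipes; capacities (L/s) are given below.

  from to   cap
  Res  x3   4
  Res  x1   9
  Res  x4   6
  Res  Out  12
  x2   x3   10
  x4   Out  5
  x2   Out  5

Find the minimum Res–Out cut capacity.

Augment Res→Out: bottleneck 12, flow now 12.
Augment Res→x4→Out: bottleneck 5, flow now 17.
No augmenting path remains; maximum flow = 17.
By max-flow min-cut, the minimum cut capacity equals the max flow.
In the residual graph, reachable from Res: {Res, x1, x3, x4}.
Min-cut edges: Res→Out (12), x4→Out (5); capacity 12 + 5 = 17.

17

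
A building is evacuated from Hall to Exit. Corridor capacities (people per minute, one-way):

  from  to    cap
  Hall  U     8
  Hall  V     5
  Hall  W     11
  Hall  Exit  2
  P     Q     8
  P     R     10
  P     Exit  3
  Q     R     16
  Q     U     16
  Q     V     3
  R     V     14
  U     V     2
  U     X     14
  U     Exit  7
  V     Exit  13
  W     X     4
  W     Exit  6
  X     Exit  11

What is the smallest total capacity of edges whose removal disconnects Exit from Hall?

25

Augment Hall→Exit: bottleneck 2, flow now 2.
Augment Hall→U→Exit: bottleneck 7, flow now 9.
Augment Hall→V→Exit: bottleneck 5, flow now 14.
Augment Hall→W→Exit: bottleneck 6, flow now 20.
Augment Hall→U→V→Exit: bottleneck 1, flow now 21.
Augment Hall→W→X→Exit: bottleneck 4, flow now 25.
No augmenting path remains; maximum flow = 25.
By max-flow min-cut, the minimum cut capacity equals the max flow.
In the residual graph, reachable from Hall: {Hall, W}.
Min-cut edges: Hall→U (8), Hall→V (5), Hall→Exit (2), W→X (4), W→Exit (6); capacity 8 + 5 + 2 + 4 + 6 = 25.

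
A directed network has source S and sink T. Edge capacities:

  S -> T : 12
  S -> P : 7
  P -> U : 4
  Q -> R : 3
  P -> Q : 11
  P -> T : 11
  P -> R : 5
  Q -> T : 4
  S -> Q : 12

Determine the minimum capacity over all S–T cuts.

Augment S→T: bottleneck 12, flow now 12.
Augment S→P→T: bottleneck 7, flow now 19.
Augment S→Q→T: bottleneck 4, flow now 23.
No augmenting path remains; maximum flow = 23.
By max-flow min-cut, the minimum cut capacity equals the max flow.
In the residual graph, reachable from S: {S, Q, R}.
Min-cut edges: S→P (7), S→T (12), Q→T (4); capacity 7 + 12 + 4 = 23.

23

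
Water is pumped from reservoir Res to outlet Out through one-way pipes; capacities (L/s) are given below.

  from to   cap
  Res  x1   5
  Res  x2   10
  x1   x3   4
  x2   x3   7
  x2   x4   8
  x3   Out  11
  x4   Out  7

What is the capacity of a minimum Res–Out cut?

14

Augment Res→x1→x3→Out: bottleneck 4, flow now 4.
Augment Res→x2→x3→Out: bottleneck 7, flow now 11.
Augment Res→x2→x4→Out: bottleneck 3, flow now 14.
No augmenting path remains; maximum flow = 14.
By max-flow min-cut, the minimum cut capacity equals the max flow.
In the residual graph, reachable from Res: {Res, x1}.
Min-cut edges: Res→x2 (10), x1→x3 (4); capacity 10 + 4 = 14.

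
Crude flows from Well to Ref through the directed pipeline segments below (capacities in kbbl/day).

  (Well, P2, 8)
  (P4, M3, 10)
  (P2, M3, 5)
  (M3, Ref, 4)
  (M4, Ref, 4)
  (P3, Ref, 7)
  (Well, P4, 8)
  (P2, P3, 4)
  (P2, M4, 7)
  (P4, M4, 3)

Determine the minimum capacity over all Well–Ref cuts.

Augment Well→P4→M3→Ref: bottleneck 4, flow now 4.
Augment Well→P4→M4→Ref: bottleneck 3, flow now 7.
Augment Well→P2→P3→Ref: bottleneck 4, flow now 11.
Augment Well→P2→M4→Ref: bottleneck 1, flow now 12.
No augmenting path remains; maximum flow = 12.
By max-flow min-cut, the minimum cut capacity equals the max flow.
In the residual graph, reachable from Well: {Well, P4, P2, M3, M4}.
Min-cut edges: P2→P3 (4), M3→Ref (4), M4→Ref (4); capacity 4 + 4 + 4 = 12.

12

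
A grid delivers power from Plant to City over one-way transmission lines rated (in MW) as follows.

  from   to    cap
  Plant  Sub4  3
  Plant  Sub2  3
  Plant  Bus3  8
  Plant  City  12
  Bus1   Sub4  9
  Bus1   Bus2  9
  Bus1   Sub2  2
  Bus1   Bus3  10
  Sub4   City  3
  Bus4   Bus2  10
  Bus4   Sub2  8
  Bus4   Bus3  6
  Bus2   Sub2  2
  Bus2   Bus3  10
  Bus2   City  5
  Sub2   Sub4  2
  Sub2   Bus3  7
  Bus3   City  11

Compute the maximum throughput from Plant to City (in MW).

26

Augment Plant→City: bottleneck 12, flow now 12.
Augment Plant→Sub4→City: bottleneck 3, flow now 15.
Augment Plant→Bus3→City: bottleneck 8, flow now 23.
Augment Plant→Sub2→Bus3→City: bottleneck 3, flow now 26.
No augmenting path remains; maximum flow = 26.
In the residual graph, reachable from Plant: {Plant}.
Min-cut edges: Plant→Sub4 (3), Plant→Sub2 (3), Plant→Bus3 (8), Plant→City (12); capacity 3 + 3 + 8 + 12 = 26.
This cut is saturated, so no flow can exceed 26.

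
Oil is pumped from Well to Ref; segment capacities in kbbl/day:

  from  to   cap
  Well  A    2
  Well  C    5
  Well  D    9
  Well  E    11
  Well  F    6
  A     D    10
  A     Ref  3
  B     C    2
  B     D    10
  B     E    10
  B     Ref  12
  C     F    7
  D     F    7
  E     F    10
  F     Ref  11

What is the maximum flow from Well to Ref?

13

Augment Well→A→Ref: bottleneck 2, flow now 2.
Augment Well→F→Ref: bottleneck 6, flow now 8.
Augment Well→C→F→Ref: bottleneck 5, flow now 13.
No augmenting path remains; maximum flow = 13.
In the residual graph, reachable from Well: {Well, C, D, E, F}.
Min-cut edges: Well→A (2), F→Ref (11); capacity 2 + 11 = 13.
This cut is saturated, so no flow can exceed 13.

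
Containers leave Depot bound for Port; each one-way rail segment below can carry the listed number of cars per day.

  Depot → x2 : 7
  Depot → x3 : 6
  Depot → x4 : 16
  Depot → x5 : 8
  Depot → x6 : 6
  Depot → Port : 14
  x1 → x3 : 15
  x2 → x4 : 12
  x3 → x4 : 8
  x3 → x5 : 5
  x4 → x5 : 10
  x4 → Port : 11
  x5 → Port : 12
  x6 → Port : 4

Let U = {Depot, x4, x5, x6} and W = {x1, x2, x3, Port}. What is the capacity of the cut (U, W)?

54

Edges leaving {Depot, x4, x5, x6}: Depot→x2 (7), Depot→x3 (6), Depot→Port (14), x4→Port (11), x5→Port (12), x6→Port (4).
Cut capacity = 7 + 6 + 14 + 11 + 12 + 4 = 54.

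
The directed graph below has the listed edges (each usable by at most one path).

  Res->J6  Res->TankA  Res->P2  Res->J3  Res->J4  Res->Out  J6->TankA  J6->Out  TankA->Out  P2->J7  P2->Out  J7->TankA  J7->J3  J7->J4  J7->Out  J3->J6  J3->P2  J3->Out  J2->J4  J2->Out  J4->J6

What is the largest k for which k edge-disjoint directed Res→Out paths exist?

5

Assign every edge capacity 1; by Menger, the answer equals the max flow.
Path Res→Out (+1); total 1.
Path Res→J6→Out (+1); total 2.
Path Res→TankA→Out (+1); total 3.
Path Res→P2→Out (+1); total 4.
Path Res→J3→Out (+1); total 5.
No residual Res→Out path; max flow = 5.
Certifying cut of size 5: {J6→Out, Res→J3, Res→Out, Res→P2, TankA→Out}.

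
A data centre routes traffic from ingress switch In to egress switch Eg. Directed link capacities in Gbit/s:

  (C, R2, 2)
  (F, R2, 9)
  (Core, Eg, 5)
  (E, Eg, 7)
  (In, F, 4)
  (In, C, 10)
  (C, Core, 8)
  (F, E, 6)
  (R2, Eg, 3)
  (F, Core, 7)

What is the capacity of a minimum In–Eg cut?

Augment In→F→R2→Eg: bottleneck 3, flow now 3.
Augment In→F→E→Eg: bottleneck 1, flow now 4.
Augment In→C→Core→Eg: bottleneck 5, flow now 9.
Augment In→C→R2→F→E→Eg: bottleneck 2, flow now 11. (uses reverse residual edge)
No augmenting path remains; maximum flow = 11.
By max-flow min-cut, the minimum cut capacity equals the max flow.
In the residual graph, reachable from In: {In, C, Core}.
Min-cut edges: In→F (4), C→R2 (2), Core→Eg (5); capacity 4 + 2 + 5 = 11.

11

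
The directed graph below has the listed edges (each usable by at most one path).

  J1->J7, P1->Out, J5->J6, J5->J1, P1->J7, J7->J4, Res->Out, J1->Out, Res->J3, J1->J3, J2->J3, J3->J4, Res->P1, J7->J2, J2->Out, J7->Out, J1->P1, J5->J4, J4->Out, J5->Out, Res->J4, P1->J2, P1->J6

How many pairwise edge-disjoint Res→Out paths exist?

3

Assign every edge capacity 1; by Menger, the answer equals the max flow.
Path Res→Out (+1); total 1.
Path Res→P1→Out (+1); total 2.
Path Res→J4→Out (+1); total 3.
No residual Res→Out path; max flow = 3.
Certifying cut of size 3: {J4→Out, Res→Out, Res→P1}.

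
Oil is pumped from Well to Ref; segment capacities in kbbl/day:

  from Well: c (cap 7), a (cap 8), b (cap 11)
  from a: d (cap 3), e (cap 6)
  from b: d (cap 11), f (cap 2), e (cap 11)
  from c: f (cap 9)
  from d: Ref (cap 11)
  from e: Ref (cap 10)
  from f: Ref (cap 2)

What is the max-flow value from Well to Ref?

Augment Well→a→d→Ref: bottleneck 3, flow now 3.
Augment Well→a→e→Ref: bottleneck 5, flow now 8.
Augment Well→b→d→Ref: bottleneck 8, flow now 16.
Augment Well→b→e→Ref: bottleneck 3, flow now 19.
Augment Well→c→f→Ref: bottleneck 2, flow now 21.
No augmenting path remains; maximum flow = 21.
In the residual graph, reachable from Well: {Well, c, f}.
Min-cut edges: Well→a (8), Well→b (11), f→Ref (2); capacity 8 + 11 + 2 = 21.
This cut is saturated, so no flow can exceed 21.

21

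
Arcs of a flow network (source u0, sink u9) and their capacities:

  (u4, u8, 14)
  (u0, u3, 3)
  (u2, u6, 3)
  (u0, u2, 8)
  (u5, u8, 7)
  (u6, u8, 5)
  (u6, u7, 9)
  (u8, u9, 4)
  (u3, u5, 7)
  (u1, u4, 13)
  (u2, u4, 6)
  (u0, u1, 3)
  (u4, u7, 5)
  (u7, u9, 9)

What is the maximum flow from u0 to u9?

Augment u0→u1→u4→u7→u9: bottleneck 3, flow now 3.
Augment u0→u2→u4→u7→u9: bottleneck 2, flow now 5.
Augment u0→u2→u4→u8→u9: bottleneck 4, flow now 9.
Augment u0→u2→u6→u7→u9: bottleneck 2, flow now 11.
Augment u0→u3→u5→u8→u4→u2→u6→u7→u9: bottleneck 1, flow now 12. (uses reverse residual edge)
No augmenting path remains; maximum flow = 12.
In the residual graph, reachable from u0: {u0, u1, u2, u3, u4, u5, u8}.
Min-cut edges: u2→u6 (3), u4→u7 (5), u8→u9 (4); capacity 3 + 5 + 4 = 12.
This cut is saturated, so no flow can exceed 12.

12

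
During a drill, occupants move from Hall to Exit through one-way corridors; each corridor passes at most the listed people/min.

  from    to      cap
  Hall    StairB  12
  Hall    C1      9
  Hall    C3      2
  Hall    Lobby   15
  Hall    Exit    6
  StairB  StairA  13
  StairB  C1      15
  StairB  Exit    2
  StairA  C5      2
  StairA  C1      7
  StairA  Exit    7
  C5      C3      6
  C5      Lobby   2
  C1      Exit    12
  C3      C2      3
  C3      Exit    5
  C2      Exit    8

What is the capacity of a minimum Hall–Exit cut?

Augment Hall→Exit: bottleneck 6, flow now 6.
Augment Hall→StairB→Exit: bottleneck 2, flow now 8.
Augment Hall→C1→Exit: bottleneck 9, flow now 17.
Augment Hall→C3→Exit: bottleneck 2, flow now 19.
Augment Hall→StairB→StairA→Exit: bottleneck 7, flow now 26.
Augment Hall→StairB→C1→Exit: bottleneck 3, flow now 29.
No augmenting path remains; maximum flow = 29.
By max-flow min-cut, the minimum cut capacity equals the max flow.
In the residual graph, reachable from Hall: {Hall, Lobby}.
Min-cut edges: Hall→StairB (12), Hall→C1 (9), Hall→C3 (2), Hall→Exit (6); capacity 12 + 9 + 2 + 6 = 29.

29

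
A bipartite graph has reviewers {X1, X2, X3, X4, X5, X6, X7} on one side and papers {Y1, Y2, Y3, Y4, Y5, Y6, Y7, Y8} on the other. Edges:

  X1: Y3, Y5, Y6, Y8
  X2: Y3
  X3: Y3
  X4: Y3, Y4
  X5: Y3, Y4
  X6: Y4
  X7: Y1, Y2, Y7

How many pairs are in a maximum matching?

Unit-capacity flow: source→left, listed edges, right→sink; max matching = max flow.
Augmenting path X1→Y3 (+1); matched 1.
Augmenting path X4→Y4 (+1); matched 2.
Augmenting path X7→Y1 (+1); matched 3.
Augmenting path X2→Y3→X1→Y5 (+1); matched 4.
No augmenting path remains; maximum matching = 4.
König certificate: {X1, X7, Y3, Y4} is a vertex cover of size 4 (every listed pair touches it), so no matching can be larger.

4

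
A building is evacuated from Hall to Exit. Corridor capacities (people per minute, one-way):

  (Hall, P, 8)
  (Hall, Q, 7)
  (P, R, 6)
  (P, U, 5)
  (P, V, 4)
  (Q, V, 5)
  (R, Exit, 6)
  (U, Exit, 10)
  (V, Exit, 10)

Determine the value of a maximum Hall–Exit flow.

13

Augment Hall→P→R→Exit: bottleneck 6, flow now 6.
Augment Hall→P→U→Exit: bottleneck 2, flow now 8.
Augment Hall→Q→V→Exit: bottleneck 5, flow now 13.
No augmenting path remains; maximum flow = 13.
In the residual graph, reachable from Hall: {Hall, Q}.
Min-cut edges: Hall→P (8), Q→V (5); capacity 8 + 5 = 13.
This cut is saturated, so no flow can exceed 13.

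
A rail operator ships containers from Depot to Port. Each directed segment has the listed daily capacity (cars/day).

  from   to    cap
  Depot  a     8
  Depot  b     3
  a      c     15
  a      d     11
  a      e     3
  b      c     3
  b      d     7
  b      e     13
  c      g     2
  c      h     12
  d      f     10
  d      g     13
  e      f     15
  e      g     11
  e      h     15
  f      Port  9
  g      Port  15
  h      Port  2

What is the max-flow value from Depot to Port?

11

Augment Depot→a→c→g→Port: bottleneck 2, flow now 2.
Augment Depot→a→c→h→Port: bottleneck 2, flow now 4.
Augment Depot→a→d→f→Port: bottleneck 4, flow now 8.
Augment Depot→b→d→f→Port: bottleneck 3, flow now 11.
No augmenting path remains; maximum flow = 11.
In the residual graph, reachable from Depot: {Depot}.
Min-cut edges: Depot→a (8), Depot→b (3); capacity 8 + 3 = 11.
This cut is saturated, so no flow can exceed 11.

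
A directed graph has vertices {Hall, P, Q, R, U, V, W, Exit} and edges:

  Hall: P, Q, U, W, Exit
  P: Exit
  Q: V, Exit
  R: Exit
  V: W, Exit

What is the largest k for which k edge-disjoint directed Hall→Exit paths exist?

3

Assign every edge capacity 1; by Menger, the answer equals the max flow.
Path Hall→Exit (+1); total 1.
Path Hall→P→Exit (+1); total 2.
Path Hall→Q→Exit (+1); total 3.
No residual Hall→Exit path; max flow = 3.
Certifying cut of size 3: {Hall→Exit, Hall→P, Hall→Q}.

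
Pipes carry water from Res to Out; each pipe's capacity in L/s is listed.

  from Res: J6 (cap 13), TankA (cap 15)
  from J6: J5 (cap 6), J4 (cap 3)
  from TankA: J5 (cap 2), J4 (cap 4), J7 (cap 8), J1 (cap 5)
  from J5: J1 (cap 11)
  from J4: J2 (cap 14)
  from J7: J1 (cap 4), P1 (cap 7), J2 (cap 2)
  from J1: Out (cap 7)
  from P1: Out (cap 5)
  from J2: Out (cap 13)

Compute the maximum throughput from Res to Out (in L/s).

21

Augment Res→TankA→J1→Out: bottleneck 5, flow now 5.
Augment Res→J6→J5→J1→Out: bottleneck 2, flow now 7.
Augment Res→J6→J4→J2→Out: bottleneck 3, flow now 10.
Augment Res→TankA→J4→J2→Out: bottleneck 4, flow now 14.
Augment Res→TankA→J7→P1→Out: bottleneck 5, flow now 19.
Augment Res→TankA→J7→J2→Out: bottleneck 1, flow now 20.
Augment Res→J6→J5→J1→TankA→J7→J2→Out: bottleneck 1, flow now 21. (uses reverse residual edge)
No augmenting path remains; maximum flow = 21.
In the residual graph, reachable from Res: {Res, J6, TankA, J5, J7, J1, P1}.
Min-cut edges: J6→J4 (3), TankA→J4 (4), J7→J2 (2), J1→Out (7), P1→Out (5); capacity 3 + 4 + 2 + 7 + 5 = 21.
This cut is saturated, so no flow can exceed 21.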